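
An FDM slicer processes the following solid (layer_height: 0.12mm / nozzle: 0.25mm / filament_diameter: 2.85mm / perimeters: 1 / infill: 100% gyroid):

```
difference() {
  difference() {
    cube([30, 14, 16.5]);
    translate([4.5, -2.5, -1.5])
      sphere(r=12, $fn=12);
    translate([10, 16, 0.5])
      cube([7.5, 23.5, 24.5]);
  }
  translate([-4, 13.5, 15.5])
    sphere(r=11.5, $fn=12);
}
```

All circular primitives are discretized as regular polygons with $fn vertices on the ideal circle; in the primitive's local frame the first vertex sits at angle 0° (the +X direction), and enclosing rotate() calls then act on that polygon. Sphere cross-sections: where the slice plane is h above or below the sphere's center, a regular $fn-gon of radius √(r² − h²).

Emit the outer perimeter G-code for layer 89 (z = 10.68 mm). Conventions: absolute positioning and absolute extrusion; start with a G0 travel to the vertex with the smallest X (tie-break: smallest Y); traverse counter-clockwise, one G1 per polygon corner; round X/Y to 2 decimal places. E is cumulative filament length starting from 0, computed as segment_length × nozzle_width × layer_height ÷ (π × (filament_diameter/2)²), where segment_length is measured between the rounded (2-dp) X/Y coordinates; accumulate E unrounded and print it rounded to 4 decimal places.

G0 X0.00 Y0.00 Z10.68
G1 X30.00 Y0.00 E0.1411
G1 X30.00 Y14.00 E0.2069
G1 X6.31 Y14.00 E0.3183
G1 X6.44 Y13.50 E0.3208
G1 X5.04 Y8.28 E0.3462
G1 X1.22 Y4.46 E0.3716
G1 X0.00 Y4.13 E0.3775
G1 X0.00 Y0.00 E0.3969

At z = 10.68 mm: the cube is present — its section is the full 30×14 rectangle; the sphere at (4.5, -2.5) does not reach this height (|z−center|=12.180 > r=12); the cube at (10, 16) is present — its section is the full 7.5×23.5 rectangle; After the difference (first − rest): starting from the 30×14 cube, the 7.5×23.5 cube at (10, 16) misses the remaining region (no effect) — 1 connected region; the sphere at (-4, 13.5): section is a regular 12-gon, circumradius = √(r²−h²) = √(11.5²−4.82²) = 10.441; After the difference (first − rest): starting from that combined region, the r=11.5 sphere at (-4, 13.5) partially overlaps it — only the 45.33 mm² overlap (of its 327.05 mm²) is removed, clipping the outline — 1 connected region. The outline is a single polygon with 8 vertices. Extrusion per mm of travel: 0.25 × 0.12 / (π × 1.425²) = 0.004703. Accumulating E over each segment gives final E = 0.3969.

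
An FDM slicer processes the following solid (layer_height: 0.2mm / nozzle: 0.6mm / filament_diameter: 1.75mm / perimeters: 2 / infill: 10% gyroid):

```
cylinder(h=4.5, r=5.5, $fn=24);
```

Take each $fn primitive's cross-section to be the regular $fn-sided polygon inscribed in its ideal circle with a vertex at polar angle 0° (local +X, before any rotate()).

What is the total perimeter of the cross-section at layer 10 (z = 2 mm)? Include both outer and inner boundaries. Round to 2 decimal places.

34.46 mm

At z = 2 mm: the cylinder: section is a regular 24-gon, circumradius r=5.5 (perimeter = 2·24·5.500·sin(180°/24) = 34.46 mm). Overall, the cross-section is a single solid region. Total boundary length (outer) = 34.46 mm.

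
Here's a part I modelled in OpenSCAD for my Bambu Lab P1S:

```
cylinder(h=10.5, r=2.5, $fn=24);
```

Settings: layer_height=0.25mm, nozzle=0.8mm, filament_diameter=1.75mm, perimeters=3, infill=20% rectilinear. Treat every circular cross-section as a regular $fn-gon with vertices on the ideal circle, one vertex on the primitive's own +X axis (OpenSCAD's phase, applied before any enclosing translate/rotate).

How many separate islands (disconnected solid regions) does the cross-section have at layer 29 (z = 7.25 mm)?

1

At z = 7.25 mm: the cylinder: section is a regular 24-gon, circumradius r=2.5. Overall, the cross-section is a single solid region. Island count = 1.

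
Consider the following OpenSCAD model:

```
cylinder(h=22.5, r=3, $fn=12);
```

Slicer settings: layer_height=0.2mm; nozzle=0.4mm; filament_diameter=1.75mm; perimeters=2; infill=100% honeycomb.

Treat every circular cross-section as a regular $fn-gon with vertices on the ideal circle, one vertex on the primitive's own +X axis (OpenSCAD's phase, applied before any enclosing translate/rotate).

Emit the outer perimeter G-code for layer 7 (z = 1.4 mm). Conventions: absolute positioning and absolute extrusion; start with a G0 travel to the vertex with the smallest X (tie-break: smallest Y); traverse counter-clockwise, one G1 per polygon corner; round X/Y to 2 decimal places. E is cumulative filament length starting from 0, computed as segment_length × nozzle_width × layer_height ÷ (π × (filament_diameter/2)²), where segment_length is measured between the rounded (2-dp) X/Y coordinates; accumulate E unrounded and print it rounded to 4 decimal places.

At z = 1.4 mm: the r=3 cylinder gives a regular 12-gon of circumradius 3 (constant along its height). The outline is a single polygon with 12 vertices. Extrusion per mm of travel: 0.4 × 0.2 / (π × 0.875²) = 0.033260. Accumulating E over each segment gives final E = 0.6200.

G0 X-3.00 Y0.00 Z1.40
G1 X-2.60 Y-1.50 E0.0516
G1 X-1.50 Y-2.60 E0.1034
G1 X0.00 Y-3.00 E0.1550
G1 X1.50 Y-2.60 E0.2066
G1 X2.60 Y-1.50 E0.2584
G1 X3.00 Y0.00 E0.3100
G1 X2.60 Y1.50 E0.3616
G1 X1.50 Y2.60 E0.4134
G1 X0.00 Y3.00 E0.4650
G1 X-1.50 Y2.60 E0.5167
G1 X-2.60 Y1.50 E0.5684
G1 X-3.00 Y0.00 E0.6200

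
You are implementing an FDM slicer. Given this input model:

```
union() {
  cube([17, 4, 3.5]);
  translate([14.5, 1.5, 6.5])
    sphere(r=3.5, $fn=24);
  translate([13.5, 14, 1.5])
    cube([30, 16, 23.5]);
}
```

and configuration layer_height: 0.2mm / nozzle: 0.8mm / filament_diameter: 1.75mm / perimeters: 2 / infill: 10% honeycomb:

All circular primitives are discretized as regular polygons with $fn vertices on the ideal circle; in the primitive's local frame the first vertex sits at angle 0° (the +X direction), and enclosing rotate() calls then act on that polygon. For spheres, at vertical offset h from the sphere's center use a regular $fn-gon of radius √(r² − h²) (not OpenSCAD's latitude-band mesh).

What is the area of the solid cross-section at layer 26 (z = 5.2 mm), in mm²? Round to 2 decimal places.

512.80 mm²

At z = 5.2 mm: the cube is not intersected at this z (z outside [0, 3.5]); the sphere at (14.5, 1.5): section is a regular 24-gon, circumradius = √(r²−h²) = √(3.5²−1.3²) = 3.250 (area = (24/2)·3.250²·sin(360°/24) = 32.80 mm²); the 30×16 cube at (13.5, 14) contributes its full rectangle (area 480.00 mm²); Combining (union): the 2 present regions are separate (no shared area or edge), so areas and boundary lengths simply add and each stays a separate island — area = 512.80 mm². Overall, the cross-section has 2 separate islands. Net area = 512.80 mm².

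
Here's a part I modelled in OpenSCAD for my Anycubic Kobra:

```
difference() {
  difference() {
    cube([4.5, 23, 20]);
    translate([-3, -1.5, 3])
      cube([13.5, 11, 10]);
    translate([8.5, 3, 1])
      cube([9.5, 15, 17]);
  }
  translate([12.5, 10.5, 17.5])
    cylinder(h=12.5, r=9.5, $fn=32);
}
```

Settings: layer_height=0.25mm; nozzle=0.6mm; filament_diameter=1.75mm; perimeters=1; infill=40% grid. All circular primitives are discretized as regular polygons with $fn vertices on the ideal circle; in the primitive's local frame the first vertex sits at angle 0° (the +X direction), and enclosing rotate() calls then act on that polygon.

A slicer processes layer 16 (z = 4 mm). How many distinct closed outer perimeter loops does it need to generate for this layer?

At z = 4 mm: the 4.5×23 cube contributes its full rectangle; the cube at (-3, -1.5) (footprint 13.5×11) is included at this height; the cube at (8.5, 3) (footprint 9.5×15) is included at this height; Taking the first minus the rest: starting from the 4.5×23 cube, the 13.5×11 cube at (-3, -1.5) partially overlaps it — only the 42.75 mm² overlap (of its 148.50 mm²) is removed, clipping the outline; the 9.5×15 cube at (8.5, 3) misses the remaining region (no effect) — 1 connected region; the cylinder at (12.5, 10.5) is absent (z outside [17.5, 30]); Subtracting the remaining from the first: none of the subtracted shapes is present at this height, so that combined region is unchanged — 1 connected region. The result has 1 disconnected region.

1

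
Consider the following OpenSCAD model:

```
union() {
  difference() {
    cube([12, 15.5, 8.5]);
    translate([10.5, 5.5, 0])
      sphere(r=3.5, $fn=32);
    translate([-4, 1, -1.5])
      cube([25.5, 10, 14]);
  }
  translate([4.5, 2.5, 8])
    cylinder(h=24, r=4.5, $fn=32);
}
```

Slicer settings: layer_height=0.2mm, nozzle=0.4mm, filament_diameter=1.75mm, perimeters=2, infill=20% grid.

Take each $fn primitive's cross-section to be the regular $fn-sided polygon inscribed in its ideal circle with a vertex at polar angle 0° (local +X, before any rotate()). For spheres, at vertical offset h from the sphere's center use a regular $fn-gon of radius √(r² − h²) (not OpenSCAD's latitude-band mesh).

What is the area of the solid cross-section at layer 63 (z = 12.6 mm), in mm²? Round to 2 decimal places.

63.21 mm²

At z = 12.6 mm: the cube is absent (z outside [0, 8.5]); the sphere at (10.5, 5.5) does not reach this height (|z−center|=12.600 > r=3.5); the cube at (-4, 1) is absent (z outside [-1.5, 12.5]); After the difference (first − rest): the first operand is absent here, so nothing remains; the cylinder at (4.5, 2.5): section is a regular 32-gon, circumradius r=4.5 (area = (32/2)·4.500²·sin(360°/32) = 63.21 mm²); Combining (union): only the r=4.5 cylinder at (4.5, 2.5) is present, so the union is just that shape — area = 63.21 mm². Overall, the cross-section is a single solid region. Net area = 63.21 mm².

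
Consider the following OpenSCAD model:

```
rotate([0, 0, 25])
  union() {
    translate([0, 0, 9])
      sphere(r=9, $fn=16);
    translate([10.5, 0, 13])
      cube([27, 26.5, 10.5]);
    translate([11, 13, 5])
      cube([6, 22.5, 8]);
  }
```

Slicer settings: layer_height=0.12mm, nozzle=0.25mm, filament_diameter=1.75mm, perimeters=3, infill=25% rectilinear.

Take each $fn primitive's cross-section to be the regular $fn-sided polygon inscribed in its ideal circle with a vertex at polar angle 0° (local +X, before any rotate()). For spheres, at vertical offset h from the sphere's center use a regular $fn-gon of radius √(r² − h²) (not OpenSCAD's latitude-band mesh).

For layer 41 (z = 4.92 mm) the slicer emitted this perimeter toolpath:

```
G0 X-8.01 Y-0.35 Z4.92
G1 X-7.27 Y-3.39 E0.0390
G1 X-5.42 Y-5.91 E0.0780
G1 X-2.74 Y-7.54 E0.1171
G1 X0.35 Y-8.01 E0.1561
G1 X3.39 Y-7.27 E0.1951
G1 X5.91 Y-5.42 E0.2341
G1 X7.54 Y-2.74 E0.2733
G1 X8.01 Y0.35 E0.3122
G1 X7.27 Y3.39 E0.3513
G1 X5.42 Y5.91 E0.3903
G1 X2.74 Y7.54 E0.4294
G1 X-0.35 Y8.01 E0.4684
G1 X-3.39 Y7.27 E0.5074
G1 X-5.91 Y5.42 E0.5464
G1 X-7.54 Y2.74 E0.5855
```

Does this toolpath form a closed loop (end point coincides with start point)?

no

Start point (G0): (-8.01, -0.35). End point (last G1): the path does not return to the start — open.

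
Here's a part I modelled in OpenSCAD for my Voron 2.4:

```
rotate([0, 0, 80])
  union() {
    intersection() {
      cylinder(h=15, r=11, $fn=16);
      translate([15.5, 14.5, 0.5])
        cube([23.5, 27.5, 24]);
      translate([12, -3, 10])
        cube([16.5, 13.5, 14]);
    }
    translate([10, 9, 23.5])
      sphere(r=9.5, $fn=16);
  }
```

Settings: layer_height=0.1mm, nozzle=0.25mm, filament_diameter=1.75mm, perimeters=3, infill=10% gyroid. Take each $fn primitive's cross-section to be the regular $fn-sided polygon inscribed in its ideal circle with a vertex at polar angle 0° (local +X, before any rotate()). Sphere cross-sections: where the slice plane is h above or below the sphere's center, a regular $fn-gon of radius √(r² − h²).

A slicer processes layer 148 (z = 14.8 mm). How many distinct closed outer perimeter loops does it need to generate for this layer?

1

At z = 14.8 mm: the r=11 cylinder contributes a regular 16-gon of circumradius 11; the cube at (15.5, 14.5) (footprint 23.5×27.5) is included at this height; the cube at (12, -3) is present — its section is the full 16.5×13.5 rectangle; After intersecting: the 23.5×27.5 cube at (15.5, 14.5) does not overlap the r=11 cylinder (empty); the 16.5×13.5 cube at (12, -3) does not overlap the running intersection (empty) — nothing remains; the r=9.5 sphere at (10, 9) slices to a regular 16-gon of circumradius 3.816 (√(r²−h²) with h=8.7 from center); Merging all regions: only the r=9.5 sphere at (10, 9) is present, so the union is just that shape — 1 connected region; (whole slice rotated 80° about Z — lengths, areas and connectivity unchanged). The result has 1 disconnected region.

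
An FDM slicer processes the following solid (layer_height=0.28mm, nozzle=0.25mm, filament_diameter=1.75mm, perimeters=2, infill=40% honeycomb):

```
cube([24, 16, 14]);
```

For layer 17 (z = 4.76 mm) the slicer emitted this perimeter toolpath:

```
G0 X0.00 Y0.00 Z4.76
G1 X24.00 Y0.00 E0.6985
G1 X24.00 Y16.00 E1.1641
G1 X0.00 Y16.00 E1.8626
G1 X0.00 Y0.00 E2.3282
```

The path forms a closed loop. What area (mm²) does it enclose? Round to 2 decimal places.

384.00 mm²

Apply the shoelace formula to the sequence of (X, Y) vertices; enclosed area = 384.00 mm².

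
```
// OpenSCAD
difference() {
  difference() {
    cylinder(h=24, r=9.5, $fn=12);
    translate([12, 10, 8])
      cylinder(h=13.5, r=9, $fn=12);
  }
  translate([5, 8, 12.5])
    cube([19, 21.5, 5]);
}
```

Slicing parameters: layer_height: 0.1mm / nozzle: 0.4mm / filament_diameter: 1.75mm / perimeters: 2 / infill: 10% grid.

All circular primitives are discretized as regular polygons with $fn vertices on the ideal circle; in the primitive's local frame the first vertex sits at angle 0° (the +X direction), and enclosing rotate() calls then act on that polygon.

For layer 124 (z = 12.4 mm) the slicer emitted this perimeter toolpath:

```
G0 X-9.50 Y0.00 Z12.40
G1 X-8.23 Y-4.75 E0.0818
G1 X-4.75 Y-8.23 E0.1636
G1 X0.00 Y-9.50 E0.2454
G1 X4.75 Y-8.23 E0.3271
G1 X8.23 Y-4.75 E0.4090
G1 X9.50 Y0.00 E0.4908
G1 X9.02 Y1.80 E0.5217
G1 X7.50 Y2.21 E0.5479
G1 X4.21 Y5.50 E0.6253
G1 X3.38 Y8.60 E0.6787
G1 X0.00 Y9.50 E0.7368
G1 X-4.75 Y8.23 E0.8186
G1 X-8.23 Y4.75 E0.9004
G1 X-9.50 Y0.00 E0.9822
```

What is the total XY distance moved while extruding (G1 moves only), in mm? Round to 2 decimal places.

59.06 mm

Sum the Euclidean lengths of each G1 segment: total = 59.06 mm.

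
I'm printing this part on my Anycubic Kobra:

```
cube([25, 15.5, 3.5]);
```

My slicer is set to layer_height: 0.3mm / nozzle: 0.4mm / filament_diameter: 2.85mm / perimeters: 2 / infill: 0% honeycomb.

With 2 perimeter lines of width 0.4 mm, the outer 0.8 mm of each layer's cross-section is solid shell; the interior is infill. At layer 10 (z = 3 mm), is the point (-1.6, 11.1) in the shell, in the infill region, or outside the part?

outside

At z = 3 mm: the cube (footprint 25×15.5) is included at this height. Overall, the cross-section is a single solid region. The nearest boundary edge runs (0.00, 15.50)→(0.00, 0.00); distance from the point to it = 1.60 mm. The point is not inside any of the regions above, so it lies outside the cross-section (1.60 mm from the nearest boundary).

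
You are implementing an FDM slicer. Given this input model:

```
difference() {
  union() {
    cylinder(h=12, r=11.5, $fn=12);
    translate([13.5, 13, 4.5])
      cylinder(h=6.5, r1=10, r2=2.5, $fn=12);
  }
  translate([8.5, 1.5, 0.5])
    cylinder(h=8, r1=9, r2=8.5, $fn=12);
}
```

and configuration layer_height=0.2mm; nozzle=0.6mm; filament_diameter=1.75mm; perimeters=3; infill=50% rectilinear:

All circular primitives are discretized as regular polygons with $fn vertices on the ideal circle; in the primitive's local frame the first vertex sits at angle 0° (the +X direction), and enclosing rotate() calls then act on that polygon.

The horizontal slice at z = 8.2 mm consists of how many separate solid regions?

2

At z = 8.2 mm: the r=11.5 cylinder contributes a regular 12-gon of circumradius 11.5; the cone at (13.5, 13): at t=0.569 of its height the radius interpolates to r₁+(r₂−r₁)t = 5.731, giving a regular 12-gon of that circumradius; Taking the union: the 2 present regions are separate (no shared area or edge), so areas and boundary lengths simply add and each stays a separate island — 2 connected regions; the cone at (8.5, 1.5) contributes a regular 12-gon of circumradius 8.519 (interpolated between r1=9 and r2=8.5 at t=0.962); Taking the first minus the rest: starting from that combined region, the cone at (8.5, 1.5) partially overlaps it — only the 138.98 mm² overlap (of its 217.71 mm²) is removed, clipping the outline — 2 connected regions. The result has 2 disconnected regions.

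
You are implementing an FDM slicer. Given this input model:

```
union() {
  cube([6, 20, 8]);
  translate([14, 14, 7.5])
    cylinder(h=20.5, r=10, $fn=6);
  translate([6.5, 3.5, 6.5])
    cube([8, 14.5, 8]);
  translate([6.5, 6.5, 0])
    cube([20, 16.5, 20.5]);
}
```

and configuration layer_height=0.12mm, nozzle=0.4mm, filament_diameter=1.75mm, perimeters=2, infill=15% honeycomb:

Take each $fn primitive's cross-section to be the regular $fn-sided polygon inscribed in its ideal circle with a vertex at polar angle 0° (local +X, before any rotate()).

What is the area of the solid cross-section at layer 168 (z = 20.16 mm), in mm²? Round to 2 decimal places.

353.21 mm²

At z = 20.16 mm: the cube does not reach this height (z outside [0, 8]); the r=10 cylinder at (14, 14) gives a regular 6-gon of circumradius 10 (constant along its height) (area = (6/2)·10.000²·sin(360°/6) = 259.81 mm²); the cube at (6.5, 3.5) does not reach this height (z outside [6.5, 14.5]); the cube at (6.5, 6.5) is present — its section is the full 20×16.5 rectangle (area 330.00 mm²); Taking the union: the regions partially overlap — summed areas 589.81 mm² minus the doubly-counted overlap 236.60 mm² gives 353.21 mm² — area = 353.21 mm². Overall, the cross-section is a single solid region. Net area = 353.21 mm².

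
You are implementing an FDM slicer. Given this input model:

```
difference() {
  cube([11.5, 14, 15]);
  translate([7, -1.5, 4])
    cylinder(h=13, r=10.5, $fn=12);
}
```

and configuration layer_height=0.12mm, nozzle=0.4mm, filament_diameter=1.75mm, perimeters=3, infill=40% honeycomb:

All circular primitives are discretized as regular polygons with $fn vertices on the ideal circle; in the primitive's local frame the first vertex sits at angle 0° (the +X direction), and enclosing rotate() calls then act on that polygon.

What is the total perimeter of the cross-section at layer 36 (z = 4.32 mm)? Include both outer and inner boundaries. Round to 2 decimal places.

At z = 4.32 mm: the cube (footprint 11.5×14) is included at this height (perimeter 51.00 mm); the cylinder at (7, -1.5): section is a regular 12-gon, circumradius r=10.5 (perimeter = 2·12·10.500·sin(180°/12) = 65.22 mm); After the difference (first − rest): starting from the 11.5×14 cube, the r=10.5 cylinder at (7, -1.5) partially overlaps it — only the 93.10 mm² overlap (of its 330.75 mm²) is removed, clipping the outline — boundary = 38.43 mm. Overall, the cross-section is a single solid region. Total boundary length (outer) = 38.43 mm.

38.43 mm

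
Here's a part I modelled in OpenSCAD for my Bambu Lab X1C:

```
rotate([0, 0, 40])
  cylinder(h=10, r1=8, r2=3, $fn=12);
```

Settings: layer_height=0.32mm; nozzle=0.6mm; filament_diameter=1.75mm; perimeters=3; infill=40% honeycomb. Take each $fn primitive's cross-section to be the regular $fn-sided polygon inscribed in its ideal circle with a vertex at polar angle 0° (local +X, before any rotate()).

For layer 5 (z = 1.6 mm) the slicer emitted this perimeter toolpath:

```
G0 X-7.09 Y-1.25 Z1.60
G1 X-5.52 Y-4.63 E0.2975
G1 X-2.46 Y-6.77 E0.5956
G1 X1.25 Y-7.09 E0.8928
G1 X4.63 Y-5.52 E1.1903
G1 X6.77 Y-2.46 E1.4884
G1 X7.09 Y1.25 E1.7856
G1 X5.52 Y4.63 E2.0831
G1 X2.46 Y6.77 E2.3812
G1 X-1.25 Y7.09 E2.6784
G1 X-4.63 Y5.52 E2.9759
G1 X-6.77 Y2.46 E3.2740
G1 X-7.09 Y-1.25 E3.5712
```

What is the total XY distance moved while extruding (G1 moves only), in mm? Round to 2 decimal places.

Sum the Euclidean lengths of each G1 segment: total = 44.74 mm.

44.74 mm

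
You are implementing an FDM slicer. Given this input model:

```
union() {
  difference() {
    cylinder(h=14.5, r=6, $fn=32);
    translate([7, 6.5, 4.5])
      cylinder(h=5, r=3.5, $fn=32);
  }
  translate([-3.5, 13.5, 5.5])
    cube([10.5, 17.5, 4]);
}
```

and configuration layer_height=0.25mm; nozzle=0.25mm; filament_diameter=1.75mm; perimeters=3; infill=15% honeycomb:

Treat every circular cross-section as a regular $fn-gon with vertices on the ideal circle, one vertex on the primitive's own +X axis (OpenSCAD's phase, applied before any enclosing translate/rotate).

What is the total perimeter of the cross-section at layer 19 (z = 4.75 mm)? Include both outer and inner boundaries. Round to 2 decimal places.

37.64 mm

At z = 4.75 mm: the r=6 cylinder contributes a regular 32-gon of circumradius 6 (perimeter = 2·32·6.000·sin(180°/32) = 37.64 mm); the r=3.5 cylinder at (7, 6.5) gives a regular 32-gon of circumradius 3.5 (constant along its height) (perimeter = 2·32·3.500·sin(180°/32) = 21.96 mm); After the difference (first − rest): starting from the r=6 cylinder, the r=3.5 cylinder at (7, 6.5) misses the remaining region (no effect) — boundary = 37.64 mm; the cube at (-3.5, 13.5) does not reach this height (z outside [5.5, 9.5]); Combining (union): only the result so far is present, so the union is just that shape — boundary = 37.64 mm. Overall, the cross-section is a single solid region. Total boundary length (outer) = 37.64 mm.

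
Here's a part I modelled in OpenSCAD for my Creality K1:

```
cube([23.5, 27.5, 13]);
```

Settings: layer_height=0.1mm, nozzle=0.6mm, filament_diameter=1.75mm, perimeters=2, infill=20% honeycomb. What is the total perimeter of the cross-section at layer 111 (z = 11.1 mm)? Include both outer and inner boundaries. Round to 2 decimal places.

102.00 mm

At z = 11.1 mm: the 23.5×27.5 cube contributes its full rectangle (perimeter 102.00 mm). Overall, the cross-section is a single solid region. Total boundary length (outer) = 102.00 mm.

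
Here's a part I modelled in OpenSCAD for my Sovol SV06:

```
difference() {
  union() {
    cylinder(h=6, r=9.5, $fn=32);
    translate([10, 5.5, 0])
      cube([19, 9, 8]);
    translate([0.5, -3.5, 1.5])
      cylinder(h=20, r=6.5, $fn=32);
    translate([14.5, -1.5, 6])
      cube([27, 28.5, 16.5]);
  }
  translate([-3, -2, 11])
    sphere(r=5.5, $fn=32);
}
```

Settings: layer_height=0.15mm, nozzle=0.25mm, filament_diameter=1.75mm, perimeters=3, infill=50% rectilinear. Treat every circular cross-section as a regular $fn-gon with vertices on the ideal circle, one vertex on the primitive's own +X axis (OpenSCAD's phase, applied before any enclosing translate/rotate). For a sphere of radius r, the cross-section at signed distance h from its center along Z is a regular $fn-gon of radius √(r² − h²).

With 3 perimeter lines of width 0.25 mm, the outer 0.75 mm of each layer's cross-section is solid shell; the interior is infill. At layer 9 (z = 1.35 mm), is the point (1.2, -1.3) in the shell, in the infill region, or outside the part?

At z = 1.35 mm: the cylinder: section is a regular 32-gon, circumradius r=9.5; the cube at (10, 5.5) is present — its section is the full 19×9 rectangle; the cylinder at (0.5, -3.5) does not reach this height (z outside [1.5, 21.5]); the cube at (14.5, -1.5) is absent (z outside [6, 22.5]); Taking the union: the 2 present regions are separate (no shared area or edge), so areas and boundary lengths simply add and each stays a separate island — 2 connected regions; the sphere at (-3, -2) is not intersected at this z (|z−center|=9.650 > r=5.5); Subtracting the remaining from the first: none of the subtracted shapes is present at this height, so the result so far is unchanged — 2 connected regions. Overall, the cross-section has 2 separate islands. The nearest boundary edge runs (6.72, -6.72)→(5.28, -7.90); distance from the point to it = 7.69 mm. (Shell/infill is judged within the island containing the point — the largest one.) The point is inside the cross-section and 7.69 mm from the nearest boundary — more than the 0.75 mm shell width (3 × 0.25), so it's in the infill interior.

infill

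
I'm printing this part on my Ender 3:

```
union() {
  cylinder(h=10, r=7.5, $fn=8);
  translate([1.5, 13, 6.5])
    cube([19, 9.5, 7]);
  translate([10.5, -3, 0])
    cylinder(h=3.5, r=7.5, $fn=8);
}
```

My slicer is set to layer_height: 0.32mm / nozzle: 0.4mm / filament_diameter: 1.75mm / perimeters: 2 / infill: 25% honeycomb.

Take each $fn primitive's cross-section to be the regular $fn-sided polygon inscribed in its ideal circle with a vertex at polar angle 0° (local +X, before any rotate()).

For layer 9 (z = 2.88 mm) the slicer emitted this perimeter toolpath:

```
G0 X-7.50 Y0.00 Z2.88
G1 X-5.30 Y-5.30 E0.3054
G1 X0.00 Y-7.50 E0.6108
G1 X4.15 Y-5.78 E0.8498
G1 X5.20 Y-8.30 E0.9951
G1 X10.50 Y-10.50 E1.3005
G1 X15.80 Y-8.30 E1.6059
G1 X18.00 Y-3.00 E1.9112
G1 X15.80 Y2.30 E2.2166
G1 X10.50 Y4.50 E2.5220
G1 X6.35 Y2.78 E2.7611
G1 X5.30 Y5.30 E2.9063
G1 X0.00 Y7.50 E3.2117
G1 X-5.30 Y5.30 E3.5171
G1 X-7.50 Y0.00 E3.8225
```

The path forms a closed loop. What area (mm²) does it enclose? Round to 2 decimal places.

Apply the shoelace formula to the sequence of (X, Y) vertices; enclosed area = 297.04 mm².

297.04 mm²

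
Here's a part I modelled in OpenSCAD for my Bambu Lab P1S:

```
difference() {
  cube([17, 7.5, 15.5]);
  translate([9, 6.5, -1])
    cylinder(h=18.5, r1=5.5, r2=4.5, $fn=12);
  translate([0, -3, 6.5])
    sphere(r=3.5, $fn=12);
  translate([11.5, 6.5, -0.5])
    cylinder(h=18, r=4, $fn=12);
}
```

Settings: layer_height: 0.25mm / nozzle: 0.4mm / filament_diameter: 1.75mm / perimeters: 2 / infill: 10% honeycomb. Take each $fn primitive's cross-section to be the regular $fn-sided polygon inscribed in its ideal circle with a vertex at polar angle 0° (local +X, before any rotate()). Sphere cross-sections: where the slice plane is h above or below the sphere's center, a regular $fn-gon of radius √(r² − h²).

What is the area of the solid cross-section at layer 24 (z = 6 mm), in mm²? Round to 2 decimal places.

71.94 mm²

At z = 6 mm: the cube (footprint 17×7.5) is included at this height (area 127.50 mm²); the cone at (9, 6.5) contributes a regular 12-gon of circumradius 5.122 (interpolated between r1=5.5 and r2=4.5 at t=0.378) (area = (12/2)·5.122²·sin(360°/12) = 78.69 mm²); the r=3.5 sphere at (0, -3) slices to a regular 12-gon of circumradius 3.464 (√(r²−h²) with h=0.5 from center) (area = (12/2)·3.464²·sin(360°/12) = 36.00 mm²); the r=4 cylinder at (11.5, 6.5) gives a regular 12-gon of circumradius 4 (constant along its height) (area = (12/2)·4.000²·sin(360°/12) = 48.00 mm²); Taking the first minus the rest: starting from the 17×7.5 cube (127.50 mm²), the cone at (9, 6.5) partially overlaps it — only the 49.32 mm² overlap (of its 78.69 mm²) is removed, clipping the outline; the r=3.5 sphere at (0, -3) partially overlaps it — only the 0.40 mm² overlap (of its 36.00 mm²) is removed, clipping the outline; the r=4 cylinder at (11.5, 6.5) partially overlaps it — only the 5.84 mm² overlap (of its 48.00 mm²) is removed, clipping the outline — area = 71.94 mm². Overall, the cross-section is a single solid region. Net area = 71.94 mm².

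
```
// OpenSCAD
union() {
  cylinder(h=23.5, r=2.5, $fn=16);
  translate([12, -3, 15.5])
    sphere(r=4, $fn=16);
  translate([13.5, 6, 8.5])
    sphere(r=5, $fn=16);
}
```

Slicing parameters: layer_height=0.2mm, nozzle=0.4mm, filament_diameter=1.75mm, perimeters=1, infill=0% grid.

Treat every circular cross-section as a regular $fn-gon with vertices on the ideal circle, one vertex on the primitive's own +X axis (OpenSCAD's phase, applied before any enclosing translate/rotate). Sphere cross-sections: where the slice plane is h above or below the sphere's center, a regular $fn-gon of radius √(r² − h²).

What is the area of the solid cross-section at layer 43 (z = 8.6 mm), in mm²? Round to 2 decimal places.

95.64 mm²

At z = 8.6 mm: the r=2.5 cylinder contributes a regular 16-gon of circumradius 2.5 (area = (16/2)·2.500²·sin(360°/16) = 19.13 mm²); the sphere at (12, -3) is not intersected at this z (|z−center|=6.900 > r=4); the sphere at (13.5, 6): section is a regular 16-gon, circumradius = √(r²−h²) = √(5²−0.1²) = 4.999 (area = (16/2)·4.999²·sin(360°/16) = 76.51 mm²); Merging all regions: the 2 present regions are separate (no shared area or edge), so areas and boundary lengths simply add and each stays a separate island — area = 95.64 mm². Overall, the cross-section has 2 separate islands. Net area = 95.64 mm².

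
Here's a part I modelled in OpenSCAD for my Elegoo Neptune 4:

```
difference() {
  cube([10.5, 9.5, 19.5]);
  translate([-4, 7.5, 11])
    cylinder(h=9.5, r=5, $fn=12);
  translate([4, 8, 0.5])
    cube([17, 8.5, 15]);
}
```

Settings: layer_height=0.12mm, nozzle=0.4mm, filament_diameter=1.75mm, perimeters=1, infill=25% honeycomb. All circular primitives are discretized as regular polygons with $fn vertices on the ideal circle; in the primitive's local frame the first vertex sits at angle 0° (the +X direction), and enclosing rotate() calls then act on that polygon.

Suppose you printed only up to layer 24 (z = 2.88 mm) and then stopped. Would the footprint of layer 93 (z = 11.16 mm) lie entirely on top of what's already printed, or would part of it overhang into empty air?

Compare the two slices. At z = 2.88: the cube (footprint 10.5×9.5) is included at this height (area 99.75 mm²); the cylinder at (-4, 7.5) is absent (z outside [11, 20.5]); the cube at (4, 8) (footprint 17×8.5) is included at this height (area 144.50 mm²); Subtracting the remaining from the first: starting from the 10.5×9.5 cube (99.75 mm²), the 17×8.5 cube at (4, 8) partially overlaps it — only the 9.75 mm² overlap (of its 144.50 mm²) is removed, clipping the outline — area = 90.00 mm². At z = 11.16: the cube is present — its section is the full 10.5×9.5 rectangle (area 99.75 mm²); the r=5 cylinder at (-4, 7.5) contributes a regular 12-gon of circumradius 5 (area = (12/2)·5.000²·sin(360°/12) = 75.00 mm²); the cube at (4, 8) is present — its section is the full 17×8.5 rectangle (area 144.50 mm²); Subtracting the remaining from the first: starting from the 10.5×9.5 cube (99.75 mm²), the r=5 cylinder at (-4, 7.5) partially overlaps it — only the 3.18 mm² overlap (of its 75.00 mm²) is removed, clipping the outline; the 17×8.5 cube at (4, 8) partially overlaps it — only the 9.75 mm² overlap (of its 144.50 mm²) is removed, clipping the outline — area = 86.82 mm². Checking containment: the cross-section at z = 11.16 is a subset of the cross-section at z = 2.88.

entirely on top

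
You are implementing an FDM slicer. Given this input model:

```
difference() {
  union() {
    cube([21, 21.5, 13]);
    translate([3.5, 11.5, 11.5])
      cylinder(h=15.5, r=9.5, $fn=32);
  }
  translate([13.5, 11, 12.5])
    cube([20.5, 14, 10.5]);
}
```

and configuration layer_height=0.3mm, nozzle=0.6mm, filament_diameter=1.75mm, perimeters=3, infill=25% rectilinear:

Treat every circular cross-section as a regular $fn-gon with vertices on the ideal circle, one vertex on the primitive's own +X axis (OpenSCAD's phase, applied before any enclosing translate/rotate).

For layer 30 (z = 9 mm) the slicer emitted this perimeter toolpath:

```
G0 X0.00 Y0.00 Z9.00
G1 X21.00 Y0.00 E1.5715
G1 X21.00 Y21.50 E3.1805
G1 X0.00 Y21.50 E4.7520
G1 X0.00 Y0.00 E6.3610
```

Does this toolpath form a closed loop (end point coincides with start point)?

Start point (G0): (0.00, 0.00). End point (last G1): the path returns to the start — closed.

yes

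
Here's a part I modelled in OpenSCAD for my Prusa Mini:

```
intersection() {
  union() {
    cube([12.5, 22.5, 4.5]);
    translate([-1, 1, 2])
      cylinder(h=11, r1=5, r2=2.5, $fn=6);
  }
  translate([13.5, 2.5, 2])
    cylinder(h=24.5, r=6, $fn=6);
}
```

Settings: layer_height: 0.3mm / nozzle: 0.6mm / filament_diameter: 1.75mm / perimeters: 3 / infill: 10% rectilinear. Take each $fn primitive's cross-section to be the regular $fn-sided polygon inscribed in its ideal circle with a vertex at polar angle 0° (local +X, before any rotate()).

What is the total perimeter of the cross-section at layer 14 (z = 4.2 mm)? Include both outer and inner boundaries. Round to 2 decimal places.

At z = 4.2 mm: the 12.5×22.5 cube contributes its full rectangle (perimeter 70.00 mm); the cone at (-1, 1) contributes a regular 6-gon of circumradius 4.500 (interpolated between r1=5 and r2=2.5 at t=0.200) (perimeter = 2·6·4.500·sin(180°/6) = 27.00 mm); Combining (union): the regions partially overlap (shared area 12.47 mm²), so the edge portions inside another operand are dropped and the merged outline is re-measured after clipping — boundary = 82.28 mm; the cylinder at (13.5, 2.5): section is a regular 6-gon, circumradius r=6 (perimeter = 2·6·6.000·sin(180°/6) = 36.00 mm); Keeping only the common overlap: the r=6 cylinder at (13.5, 2.5) partially overlaps the result so far; clipping to the common part keeps 28.88 mm² — boundary = 22.14 mm. Overall, the cross-section is a single solid region. Total boundary length (outer) = 22.14 mm.

22.14 mm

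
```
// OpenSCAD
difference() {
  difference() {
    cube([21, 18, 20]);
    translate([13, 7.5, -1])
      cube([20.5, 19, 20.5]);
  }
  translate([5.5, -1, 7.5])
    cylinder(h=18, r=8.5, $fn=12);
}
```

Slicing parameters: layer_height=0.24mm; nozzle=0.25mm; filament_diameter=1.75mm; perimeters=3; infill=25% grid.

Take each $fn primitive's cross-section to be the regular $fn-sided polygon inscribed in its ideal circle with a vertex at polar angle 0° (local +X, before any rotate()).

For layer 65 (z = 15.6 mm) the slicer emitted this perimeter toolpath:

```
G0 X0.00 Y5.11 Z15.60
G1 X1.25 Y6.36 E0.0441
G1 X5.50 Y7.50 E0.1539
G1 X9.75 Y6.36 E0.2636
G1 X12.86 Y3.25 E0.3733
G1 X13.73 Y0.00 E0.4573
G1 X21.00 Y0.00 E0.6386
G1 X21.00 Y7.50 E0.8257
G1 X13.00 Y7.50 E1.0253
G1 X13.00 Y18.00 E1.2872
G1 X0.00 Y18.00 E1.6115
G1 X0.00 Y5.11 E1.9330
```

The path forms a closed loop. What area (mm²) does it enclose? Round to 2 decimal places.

Apply the shoelace formula to the sequence of (X, Y) vertices; enclosed area = 211.57 mm².

211.57 mm²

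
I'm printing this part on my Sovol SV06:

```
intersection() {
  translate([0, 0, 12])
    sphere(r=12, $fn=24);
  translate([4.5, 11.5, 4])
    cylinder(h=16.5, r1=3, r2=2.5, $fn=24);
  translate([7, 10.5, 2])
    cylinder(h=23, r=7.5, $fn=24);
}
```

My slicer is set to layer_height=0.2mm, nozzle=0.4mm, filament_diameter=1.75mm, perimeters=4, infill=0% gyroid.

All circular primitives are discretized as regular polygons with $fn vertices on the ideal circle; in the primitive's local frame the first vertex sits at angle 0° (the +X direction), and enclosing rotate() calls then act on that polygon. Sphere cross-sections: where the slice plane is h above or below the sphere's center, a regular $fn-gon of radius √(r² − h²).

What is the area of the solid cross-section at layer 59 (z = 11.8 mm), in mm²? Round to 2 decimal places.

At z = 11.8 mm: the sphere: section is a regular 24-gon, circumradius = √(r²−h²) = √(12²−0.2²) = 11.998 (area = (24/2)·11.998²·sin(360°/24) = 447.12 mm²); the cone at (4.5, 11.5): at t=0.473 of its height the radius interpolates to r₁+(r₂−r₁)t = 2.764, giving a regular 24-gon of that circumradius (area = (24/2)·2.764²·sin(360°/24) = 23.72 mm²); the r=7.5 cylinder at (7, 10.5) gives a regular 24-gon of circumradius 7.5 (constant along its height) (area = (24/2)·7.500²·sin(360°/24) = 174.70 mm²); After intersecting: the cone at (4.5, 11.5) partially overlaps the r=12 sphere; clipping to the common part keeps 9.05 mm²; the running intersection lies inside the r=7.5 cylinder at (7, 10.5), so it is kept whole — area = 9.05 mm². Overall, the cross-section is a single solid region. Net area = 9.05 mm².

9.05 mm²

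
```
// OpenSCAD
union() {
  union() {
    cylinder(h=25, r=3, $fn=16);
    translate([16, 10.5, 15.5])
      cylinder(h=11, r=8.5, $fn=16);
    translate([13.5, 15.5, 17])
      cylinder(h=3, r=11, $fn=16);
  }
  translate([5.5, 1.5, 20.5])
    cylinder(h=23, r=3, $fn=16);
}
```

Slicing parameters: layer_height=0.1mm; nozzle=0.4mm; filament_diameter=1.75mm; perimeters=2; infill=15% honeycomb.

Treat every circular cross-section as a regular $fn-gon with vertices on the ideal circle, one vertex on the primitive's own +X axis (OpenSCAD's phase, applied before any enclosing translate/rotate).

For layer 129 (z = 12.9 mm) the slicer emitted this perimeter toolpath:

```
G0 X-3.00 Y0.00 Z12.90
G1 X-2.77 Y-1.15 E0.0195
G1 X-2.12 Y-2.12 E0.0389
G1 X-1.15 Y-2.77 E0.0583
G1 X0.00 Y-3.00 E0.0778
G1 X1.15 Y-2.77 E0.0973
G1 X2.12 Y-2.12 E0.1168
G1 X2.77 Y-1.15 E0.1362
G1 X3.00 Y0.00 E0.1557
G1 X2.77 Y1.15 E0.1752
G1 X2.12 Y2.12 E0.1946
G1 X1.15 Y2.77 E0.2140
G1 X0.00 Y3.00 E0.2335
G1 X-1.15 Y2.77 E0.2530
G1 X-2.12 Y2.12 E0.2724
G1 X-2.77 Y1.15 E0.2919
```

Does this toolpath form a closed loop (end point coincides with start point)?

Start point (G0): (-3.00, 0.00). End point (last G1): the path does not return to the start — open.

no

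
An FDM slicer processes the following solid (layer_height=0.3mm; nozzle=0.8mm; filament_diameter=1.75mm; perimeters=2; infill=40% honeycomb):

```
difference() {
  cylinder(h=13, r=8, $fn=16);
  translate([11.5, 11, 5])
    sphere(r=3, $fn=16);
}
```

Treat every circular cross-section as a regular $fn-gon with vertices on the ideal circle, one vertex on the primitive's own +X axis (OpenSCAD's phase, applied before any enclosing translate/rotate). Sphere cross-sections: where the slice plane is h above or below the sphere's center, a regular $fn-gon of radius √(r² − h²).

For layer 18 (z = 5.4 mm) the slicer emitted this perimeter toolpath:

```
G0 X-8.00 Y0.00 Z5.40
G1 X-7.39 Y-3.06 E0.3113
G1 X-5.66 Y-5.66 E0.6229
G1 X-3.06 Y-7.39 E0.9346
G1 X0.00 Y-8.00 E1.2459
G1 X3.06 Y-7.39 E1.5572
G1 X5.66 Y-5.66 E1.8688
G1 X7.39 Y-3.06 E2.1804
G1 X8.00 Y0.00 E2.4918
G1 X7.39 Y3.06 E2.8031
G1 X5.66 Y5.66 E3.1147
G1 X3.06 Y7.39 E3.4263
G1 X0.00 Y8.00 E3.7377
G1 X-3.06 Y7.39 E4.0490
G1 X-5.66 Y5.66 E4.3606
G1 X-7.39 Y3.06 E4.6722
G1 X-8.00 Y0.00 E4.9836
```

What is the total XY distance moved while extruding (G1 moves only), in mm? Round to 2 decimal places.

Sum the Euclidean lengths of each G1 segment: total = 49.95 mm.

49.95 mm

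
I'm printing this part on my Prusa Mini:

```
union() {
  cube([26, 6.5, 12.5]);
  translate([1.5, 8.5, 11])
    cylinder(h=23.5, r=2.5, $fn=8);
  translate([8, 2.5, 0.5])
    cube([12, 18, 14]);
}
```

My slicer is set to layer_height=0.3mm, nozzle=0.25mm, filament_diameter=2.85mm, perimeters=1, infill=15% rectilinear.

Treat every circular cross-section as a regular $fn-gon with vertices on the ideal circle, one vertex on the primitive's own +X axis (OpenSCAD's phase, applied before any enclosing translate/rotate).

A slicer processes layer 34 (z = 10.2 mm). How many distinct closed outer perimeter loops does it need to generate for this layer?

1

At z = 10.2 mm: the cube is present — its section is the full 26×6.5 rectangle; the cylinder at (1.5, 8.5) is not intersected at this z (z outside [11, 34.5]); the 12×18 cube at (8, 2.5) contributes its full rectangle; Merging all regions: the regions partially overlap (shared area 48.00 mm²), so overlapping operands fuse into one piece — 1 connected region. The result has 1 disconnected region.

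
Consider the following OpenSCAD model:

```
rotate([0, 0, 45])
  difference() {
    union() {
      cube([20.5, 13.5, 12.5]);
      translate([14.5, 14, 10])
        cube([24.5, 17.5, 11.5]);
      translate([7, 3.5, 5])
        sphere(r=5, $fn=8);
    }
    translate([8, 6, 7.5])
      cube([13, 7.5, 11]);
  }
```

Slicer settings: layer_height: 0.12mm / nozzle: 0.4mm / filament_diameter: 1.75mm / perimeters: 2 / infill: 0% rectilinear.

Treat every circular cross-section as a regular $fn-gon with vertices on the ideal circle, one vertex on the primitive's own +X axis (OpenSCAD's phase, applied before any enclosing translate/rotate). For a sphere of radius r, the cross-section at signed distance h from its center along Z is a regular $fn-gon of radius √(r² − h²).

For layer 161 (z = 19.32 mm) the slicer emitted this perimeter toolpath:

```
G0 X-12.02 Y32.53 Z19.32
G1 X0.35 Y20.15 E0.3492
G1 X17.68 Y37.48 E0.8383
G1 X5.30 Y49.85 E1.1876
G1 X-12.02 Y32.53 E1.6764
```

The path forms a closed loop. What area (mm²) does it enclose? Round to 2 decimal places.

Apply the shoelace formula to the sequence of (X, Y) vertices; enclosed area = 428.79 mm².

428.79 mm²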